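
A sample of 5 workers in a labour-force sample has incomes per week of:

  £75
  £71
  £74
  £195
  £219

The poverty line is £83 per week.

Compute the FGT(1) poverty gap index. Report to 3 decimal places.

0.070

Incomes under z: £71, £74, £75 (q = 3 of N = 5).
Normalized shortfalls: (83−71)/83 = 0.1446; (83−74)/83 = 0.1084; (83−75)/83 = 0.0964.
Σ = 0.349398. Dividing by the full population N = 5 gives P₁ = 0.070.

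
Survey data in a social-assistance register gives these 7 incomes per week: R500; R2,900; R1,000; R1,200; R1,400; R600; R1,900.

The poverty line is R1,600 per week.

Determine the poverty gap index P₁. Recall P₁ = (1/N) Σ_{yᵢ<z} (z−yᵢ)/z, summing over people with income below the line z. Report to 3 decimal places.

0.295

Below the line: R500, R600, R1,000, R1,200, R1,400 (q = 5 of N = 7).
Relative gaps: (1600−500)/1600 = 0.6875; (1600−600)/1600 = 0.6250; (1600−1000)/1600 = 0.3750; (1600−1200)/1600 = 0.2500; (1600−1400)/1600 = 0.1250.
Sum of shortfalls = 2.062500; P₁ averages over all N: 2.062500 / 7 = 0.295.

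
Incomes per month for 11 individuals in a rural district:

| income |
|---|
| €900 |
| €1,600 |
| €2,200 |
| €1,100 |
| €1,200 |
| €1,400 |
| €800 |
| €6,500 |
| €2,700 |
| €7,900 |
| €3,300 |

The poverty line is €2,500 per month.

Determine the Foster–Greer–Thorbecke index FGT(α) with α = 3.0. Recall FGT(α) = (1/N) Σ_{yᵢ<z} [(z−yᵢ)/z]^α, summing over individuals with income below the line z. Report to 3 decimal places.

0.093

Below z: €800, €900, €1,100, €1,200, €1,400, €1,600, €2,200 (q = 7 of N = 11).
Relative gaps: (2500−800)/2500 = 0.6800; (2500−900)/2500 = 0.6400; (2500−1100)/2500 = 0.5600; (2500−1200)/2500 = 0.5200; (2500−1400)/2500 = 0.4400; (2500−1600)/2500 = 0.3600; (2500−2200)/2500 = 0.1200.
Raised to α = 3.0: 0.31443; 0.26214; 0.17562; 0.14061; 0.08518; 0.04666; 0.00173.
Sum = 1.026368; FGT(3.0) = 1.026368 / 11 = 0.093.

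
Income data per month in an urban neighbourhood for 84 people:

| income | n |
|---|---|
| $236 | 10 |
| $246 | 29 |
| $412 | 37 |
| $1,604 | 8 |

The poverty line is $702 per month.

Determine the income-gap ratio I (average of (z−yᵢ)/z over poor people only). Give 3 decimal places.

Incomes under z: 10×$236, 29×$246, 37×$412 (q = 76 of N = 84).
Relative gaps: 0.6638 (×10), 0.6496 (×29), 0.4131 (×37); sum = 40.760684.
The income-gap ratio divides by q (the poor only): 40.760684 / 76 = 0.536.

0.536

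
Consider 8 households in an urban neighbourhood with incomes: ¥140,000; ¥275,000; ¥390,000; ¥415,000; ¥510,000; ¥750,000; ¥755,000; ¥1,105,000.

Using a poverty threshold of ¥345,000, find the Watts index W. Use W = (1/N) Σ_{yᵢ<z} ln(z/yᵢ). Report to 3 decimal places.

0.141

Poor units: ¥140,000, ¥275,000 (q = 2 of N = 8).
Log gaps: ln(345000/140000) = 0.9019; ln(345000/275000) = 0.2268.
W = 1.128675 / 8 = 0.141.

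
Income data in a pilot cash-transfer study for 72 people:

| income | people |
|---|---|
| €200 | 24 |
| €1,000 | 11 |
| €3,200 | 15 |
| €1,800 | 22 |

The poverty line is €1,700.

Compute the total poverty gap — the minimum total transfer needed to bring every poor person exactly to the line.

Below the line: 24×€200, 11×€1,000 (q = 35 of N = 72).
Individual gaps: 24×(1700−200) = 36000; 11×(1700−1000) = 7700.
Aggregate gap = €43,700.

€43,700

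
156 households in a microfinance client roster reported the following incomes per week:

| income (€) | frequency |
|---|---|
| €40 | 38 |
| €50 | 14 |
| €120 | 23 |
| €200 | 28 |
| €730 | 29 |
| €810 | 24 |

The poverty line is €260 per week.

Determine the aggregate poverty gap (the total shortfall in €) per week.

€16,200

Below z: 38×€40, 14×€50, 23×€120, 28×€200 (q = 103 of N = 156).
Individual gaps: 38×(260−40) = 8360; 14×(260−50) = 2940; 23×(260−120) = 3220; 28×(260−200) = 1680.
Aggregate gap = €16,200.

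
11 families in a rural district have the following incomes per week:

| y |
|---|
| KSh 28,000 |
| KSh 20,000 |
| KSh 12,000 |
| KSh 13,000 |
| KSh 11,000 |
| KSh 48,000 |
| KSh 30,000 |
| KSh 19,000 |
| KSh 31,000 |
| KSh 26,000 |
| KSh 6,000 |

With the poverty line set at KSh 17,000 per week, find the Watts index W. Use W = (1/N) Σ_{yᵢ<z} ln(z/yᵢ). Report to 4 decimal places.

Below z: KSh 6,000, KSh 11,000, KSh 12,000, KSh 13,000 (q = 4 of N = 11).
ln(z/y) terms: ln(17000/6000) = 1.0415; ln(17000/11000) = 0.4353; ln(17000/12000) = 0.3483; ln(17000/13000) = 0.2683.
W = 2.093343 / 11 = 0.1903.

0.1903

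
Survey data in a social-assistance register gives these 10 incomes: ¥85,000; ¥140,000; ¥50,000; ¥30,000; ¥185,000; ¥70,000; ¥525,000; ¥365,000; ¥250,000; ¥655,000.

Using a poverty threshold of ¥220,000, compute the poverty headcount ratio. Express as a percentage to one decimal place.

6 of the 10 people have income below ¥220,000.
H = 6/10 = 60.0%.

60.0%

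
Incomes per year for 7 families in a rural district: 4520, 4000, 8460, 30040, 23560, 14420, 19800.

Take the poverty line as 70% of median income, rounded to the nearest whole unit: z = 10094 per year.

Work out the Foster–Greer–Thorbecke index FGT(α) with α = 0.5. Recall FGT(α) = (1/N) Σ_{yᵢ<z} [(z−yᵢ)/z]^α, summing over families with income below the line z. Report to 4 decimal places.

0.2746

Poor units: 4000, 4520, 8460 (q = 3 of N = 7).
Normalized shortfalls: (10094−4000)/10094 = 0.6037; (10094−4520)/10094 = 0.5522; (10094−8460)/10094 = 0.1619.
Raised to α = 0.5: 0.77700; 0.74311; 0.40234.
Sum = 1.922446; FGT(0.5) = 1.922446 / 7 = 0.2746.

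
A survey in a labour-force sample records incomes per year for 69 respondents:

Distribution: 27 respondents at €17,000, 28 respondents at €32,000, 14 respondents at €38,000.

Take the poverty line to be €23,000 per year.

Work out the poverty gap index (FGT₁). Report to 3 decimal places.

Below the line: 27×€17,000 (q = 27 of N = 69).
Relative gaps: (23000−17000)/23000 = 0.2609 (×27).
Sum of shortfalls = 7.043478; P₁ averages over all N: 7.043478 / 69 = 0.102.

0.102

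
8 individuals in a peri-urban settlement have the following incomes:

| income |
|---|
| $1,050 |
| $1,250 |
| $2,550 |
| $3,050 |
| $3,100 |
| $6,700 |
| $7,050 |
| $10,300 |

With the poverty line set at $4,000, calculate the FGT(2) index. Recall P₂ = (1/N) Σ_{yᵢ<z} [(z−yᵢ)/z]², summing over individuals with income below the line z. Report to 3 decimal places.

0.157

Below z: $1,050, $1,250, $2,550, $3,050, $3,100 (q = 5 of N = 8).
Shortfall ratios: (4000−1050)/4000 = 0.7375; (4000−1250)/4000 = 0.6875; (4000−2550)/4000 = 0.3625; (4000−3050)/4000 = 0.2375; (4000−3100)/4000 = 0.2250.
Squared: 0.5439; 0.4727; 0.1314; 0.0564; 0.0506.
Sum = 1.255000; P₂ = 1.255000 / 8 = 0.157.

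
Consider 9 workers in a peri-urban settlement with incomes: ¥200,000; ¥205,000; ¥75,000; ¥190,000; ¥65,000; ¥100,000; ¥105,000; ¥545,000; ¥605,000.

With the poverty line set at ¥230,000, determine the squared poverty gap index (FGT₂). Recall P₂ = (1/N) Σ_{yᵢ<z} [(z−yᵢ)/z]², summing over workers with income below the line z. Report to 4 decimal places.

0.1825

Poor units: ¥65,000, ¥75,000, ¥100,000, ¥105,000, ¥190,000, ¥200,000, ¥205,000 (q = 7 of N = 9).
Relative gaps: (230000−65000)/230000 = 0.7174; (230000−75000)/230000 = 0.6739; (230000−100000)/230000 = 0.5652; (230000−105000)/230000 = 0.5435; (230000−190000)/230000 = 0.1739; (230000−200000)/230000 = 0.1304; (230000−205000)/230000 = 0.1087.
Squared: 0.5147; 0.4542; 0.3195; 0.2954; 0.0302; 0.0170; 0.0118.
Sum = 1.642722; P₂ = 1.642722 / 9 = 0.1825.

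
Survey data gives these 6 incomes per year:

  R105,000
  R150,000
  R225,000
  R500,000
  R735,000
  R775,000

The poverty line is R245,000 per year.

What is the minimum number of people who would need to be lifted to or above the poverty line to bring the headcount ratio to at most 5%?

3

Currently q = 3 of N = 6 are below the line (H = 0.500).
A headcount ratio of at most 5% allows at most ⌊0.05 × 6⌋ = 0 poor people.
So at least 3 − 0 = 3 must be lifted.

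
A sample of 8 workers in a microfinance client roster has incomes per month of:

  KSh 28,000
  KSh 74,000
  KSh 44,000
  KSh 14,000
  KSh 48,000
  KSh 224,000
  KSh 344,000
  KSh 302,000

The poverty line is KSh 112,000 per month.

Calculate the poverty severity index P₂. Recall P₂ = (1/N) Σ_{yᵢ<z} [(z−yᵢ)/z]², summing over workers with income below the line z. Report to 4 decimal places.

Poor units: KSh 14,000, KSh 28,000, KSh 44,000, KSh 48,000, KSh 74,000 (q = 5 of N = 8).
Shortfall ratios: (112000−14000)/112000 = 0.8750; (112000−28000)/112000 = 0.7500; (112000−44000)/112000 = 0.6071; (112000−48000)/112000 = 0.5714; (112000−74000)/112000 = 0.3393.
Squared: 0.7656; 0.5625; 0.3686; 0.3265; 0.1151.
Sum = 2.138393; P₂ = 2.138393 / 8 = 0.2673.

0.2673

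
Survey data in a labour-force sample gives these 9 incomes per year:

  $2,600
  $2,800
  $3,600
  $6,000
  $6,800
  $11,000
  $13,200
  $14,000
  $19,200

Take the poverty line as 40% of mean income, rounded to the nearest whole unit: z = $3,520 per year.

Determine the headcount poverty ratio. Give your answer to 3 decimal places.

2 of the 9 households have income below $3,520.
H = 2/9 = 0.222.

0.222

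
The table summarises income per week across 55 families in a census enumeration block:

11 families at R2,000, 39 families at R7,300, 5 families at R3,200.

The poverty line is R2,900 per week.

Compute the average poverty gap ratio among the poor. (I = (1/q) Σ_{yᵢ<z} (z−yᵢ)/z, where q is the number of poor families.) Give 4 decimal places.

Poor units: 11×R2,000 (q = 11 of N = 55).
Shortfall ratios (z−y)/z: 0.3103 (×11); sum = 3.413793.
I averages over the q = 11 poor units only: 3.413793 / 11 = 0.3103.

0.3103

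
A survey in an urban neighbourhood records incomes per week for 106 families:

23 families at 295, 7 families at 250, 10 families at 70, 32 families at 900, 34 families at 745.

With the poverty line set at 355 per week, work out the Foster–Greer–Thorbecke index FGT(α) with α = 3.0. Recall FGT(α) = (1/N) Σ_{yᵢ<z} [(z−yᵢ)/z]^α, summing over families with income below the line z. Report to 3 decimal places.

0.052

Below z: 10×70, 7×250, 23×295 (q = 40 of N = 106).
Shortfall ratios: (355−70)/355 = 0.8028 (×10); (355−250)/355 = 0.2958 (×7); (355−295)/355 = 0.1690 (×23).
Raised to α = 3.0: 0.51743 (×10); 0.02588 (×7); 0.00483 (×23).
Sum = 5.466446; FGT(3.0) = 5.466446 / 106 = 0.052.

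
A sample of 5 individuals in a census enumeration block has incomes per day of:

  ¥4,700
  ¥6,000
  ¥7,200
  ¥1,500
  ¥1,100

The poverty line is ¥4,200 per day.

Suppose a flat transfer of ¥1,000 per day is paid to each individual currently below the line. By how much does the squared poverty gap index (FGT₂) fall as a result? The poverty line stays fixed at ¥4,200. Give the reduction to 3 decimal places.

Before: below the line — ¥1,100, ¥1,500; squared poverty gap index (FGT₂) = 0.19161.
After the ¥1,000 transfer: below the line — ¥2,100, ¥2,500; squared poverty gap index (FGT₂) = 0.08277.
Reduction = 0.19161 − 0.08277 = 0.109.

0.109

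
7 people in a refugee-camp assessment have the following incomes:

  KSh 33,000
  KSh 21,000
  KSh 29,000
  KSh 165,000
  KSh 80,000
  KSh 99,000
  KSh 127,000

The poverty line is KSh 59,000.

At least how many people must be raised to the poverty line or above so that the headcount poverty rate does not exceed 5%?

Currently q = 3 of N = 7 are below the line (H = 0.429).
A headcount ratio of at most 5% allows at most ⌊0.05 × 7⌋ = 0 poor people.
So at least 3 − 0 = 3 must be lifted.

3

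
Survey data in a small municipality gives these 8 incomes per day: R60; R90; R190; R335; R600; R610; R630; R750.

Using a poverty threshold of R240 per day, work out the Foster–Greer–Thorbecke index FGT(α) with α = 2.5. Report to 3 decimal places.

Below the line: R60, R90, R190 (q = 3 of N = 8).
Gap ratios (z−y)/z: (240−60)/240 = 0.7500; (240−90)/240 = 0.6250; (240−190)/240 = 0.2083.
Raised to α = 2.5: 0.48714; 0.30882; 0.01981.
Sum = 0.815766; FGT(2.5) = 0.815766 / 8 = 0.102.

0.102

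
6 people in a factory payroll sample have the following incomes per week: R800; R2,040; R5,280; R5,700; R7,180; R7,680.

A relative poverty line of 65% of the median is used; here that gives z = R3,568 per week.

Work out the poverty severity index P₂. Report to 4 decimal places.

0.1309

Incomes under z: R800, R2,040 (q = 2 of N = 6).
Normalized shortfalls: (3568−800)/3568 = 0.7758; (3568−2040)/3568 = 0.4283.
Squared: 0.6018; 0.1834.
Sum = 0.785241; P₂ = 0.785241 / 6 = 0.1309.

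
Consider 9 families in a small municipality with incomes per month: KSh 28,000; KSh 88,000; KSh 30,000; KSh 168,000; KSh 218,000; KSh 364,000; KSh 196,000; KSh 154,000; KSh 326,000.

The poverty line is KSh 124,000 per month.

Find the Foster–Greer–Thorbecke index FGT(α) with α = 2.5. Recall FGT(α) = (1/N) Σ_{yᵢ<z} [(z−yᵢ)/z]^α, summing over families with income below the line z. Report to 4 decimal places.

Below z: KSh 28,000, KSh 30,000, KSh 88,000 (q = 3 of N = 9).
Shortfall ratios: (124000−28000)/124000 = 0.7742; (124000−30000)/124000 = 0.7581; (124000−88000)/124000 = 0.2903.
Raised to α = 2.5: 0.52738; 0.50034; 0.04542.
Sum = 1.073136; FGT(2.5) = 1.073136 / 9 = 0.1192.

0.1192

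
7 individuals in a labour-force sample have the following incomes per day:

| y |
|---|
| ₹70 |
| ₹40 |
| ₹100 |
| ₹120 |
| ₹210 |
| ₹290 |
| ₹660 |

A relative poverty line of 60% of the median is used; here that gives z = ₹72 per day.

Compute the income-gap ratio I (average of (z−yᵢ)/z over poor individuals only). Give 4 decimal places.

Below the line: ₹40, ₹70 (q = 2 of N = 7).
Relative gaps: 0.4444, 0.0278; sum = 0.472222.
I averages over the q = 2 poor units only: 0.472222 / 2 = 0.2361.

0.2361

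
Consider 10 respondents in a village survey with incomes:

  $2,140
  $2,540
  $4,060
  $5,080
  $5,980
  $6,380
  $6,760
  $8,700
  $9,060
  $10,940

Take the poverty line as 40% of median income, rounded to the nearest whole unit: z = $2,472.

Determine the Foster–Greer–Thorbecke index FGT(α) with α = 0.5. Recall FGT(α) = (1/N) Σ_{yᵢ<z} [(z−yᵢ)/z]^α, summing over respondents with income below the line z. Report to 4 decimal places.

Below z: $2,140 (q = 1 of N = 10).
Normalized shortfalls: (2472−2140)/2472 = 0.1343.
Raised to α = 0.5: 0.36648.
Sum = 0.366475; FGT(0.5) = 0.366475 / 10 = 0.0366.

0.0366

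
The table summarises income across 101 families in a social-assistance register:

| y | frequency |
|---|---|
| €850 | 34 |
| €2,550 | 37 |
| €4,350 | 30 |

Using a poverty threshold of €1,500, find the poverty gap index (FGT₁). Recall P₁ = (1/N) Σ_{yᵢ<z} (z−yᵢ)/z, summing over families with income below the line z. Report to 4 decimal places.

Below z: 34×€850 (q = 34 of N = 101).
Normalized shortfalls: (1500−850)/1500 = 0.4333 (×34).
Σ = 14.733333. Dividing by the full population N = 101 gives P₁ = 0.1459.

0.1459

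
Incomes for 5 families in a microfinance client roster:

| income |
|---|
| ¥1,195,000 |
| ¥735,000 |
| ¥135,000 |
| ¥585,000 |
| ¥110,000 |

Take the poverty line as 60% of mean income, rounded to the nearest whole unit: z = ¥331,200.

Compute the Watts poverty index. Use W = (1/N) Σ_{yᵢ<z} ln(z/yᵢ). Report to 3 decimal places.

0.400

Below z: ¥110,000, ¥135,000 (q = 2 of N = 5).
Log gaps: ln(331200/110000) = 1.1022; ln(331200/135000) = 0.8974.
W = 1.999690 / 5 = 0.400.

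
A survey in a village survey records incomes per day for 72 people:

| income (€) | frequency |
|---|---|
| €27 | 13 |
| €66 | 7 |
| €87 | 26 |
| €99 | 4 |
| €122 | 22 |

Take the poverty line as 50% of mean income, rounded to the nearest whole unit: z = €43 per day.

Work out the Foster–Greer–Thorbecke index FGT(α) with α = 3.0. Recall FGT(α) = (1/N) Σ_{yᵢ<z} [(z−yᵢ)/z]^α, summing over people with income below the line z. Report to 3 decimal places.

0.009

Below the line: 13×€27 (q = 13 of N = 72).
Gap ratios (z−y)/z: (43−27)/43 = 0.3721 (×13).
Raised to α = 3.0: 0.05152 (×13).
Sum = 0.669727; FGT(3.0) = 0.669727 / 72 = 0.009.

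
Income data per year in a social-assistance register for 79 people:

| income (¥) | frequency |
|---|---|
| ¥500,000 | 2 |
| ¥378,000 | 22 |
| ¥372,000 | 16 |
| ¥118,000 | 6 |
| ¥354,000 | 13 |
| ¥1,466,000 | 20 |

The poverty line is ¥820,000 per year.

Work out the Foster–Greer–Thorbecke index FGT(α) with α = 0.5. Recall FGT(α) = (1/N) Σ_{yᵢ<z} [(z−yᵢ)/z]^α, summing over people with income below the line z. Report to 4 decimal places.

Below z: 6×¥118,000, 13×¥354,000, 16×¥372,000, 22×¥378,000, 2×¥500,000 (q = 59 of N = 79).
Shortfall ratios: (820000−118000)/820000 = 0.8561 (×6); (820000−354000)/820000 = 0.5683 (×13); (820000−372000)/820000 = 0.5463 (×16); (820000−378000)/820000 = 0.5390 (×22); (820000−500000)/820000 = 0.3902 (×2).
Raised to α = 0.5: 0.92526 (×6); 0.75385 (×13); 0.73915 (×16); 0.73418 (×22); 0.62470 (×2).
Sum = 44.579405; FGT(0.5) = 44.579405 / 79 = 0.5643.

0.5643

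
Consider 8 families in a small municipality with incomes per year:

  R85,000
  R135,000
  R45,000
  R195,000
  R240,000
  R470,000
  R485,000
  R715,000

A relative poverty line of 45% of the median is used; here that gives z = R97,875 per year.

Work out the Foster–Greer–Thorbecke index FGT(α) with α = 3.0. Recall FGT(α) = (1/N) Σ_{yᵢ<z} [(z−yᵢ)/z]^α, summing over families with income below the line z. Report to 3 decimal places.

0.020

Below the line: R45,000, R85,000 (q = 2 of N = 8).
Gap ratios (z−y)/z: (97875−45000)/97875 = 0.5402; (97875−85000)/97875 = 0.1315.
Raised to α = 3.0: 0.15767; 0.00228.
Sum = 0.159941; FGT(3.0) = 0.159941 / 8 = 0.020.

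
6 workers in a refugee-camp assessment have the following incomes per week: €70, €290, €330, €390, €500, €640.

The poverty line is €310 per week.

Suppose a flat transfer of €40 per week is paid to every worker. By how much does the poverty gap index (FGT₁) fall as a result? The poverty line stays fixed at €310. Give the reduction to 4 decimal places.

0.0323

Before: below the line — €70, €290; poverty gap index (FGT₁) = 0.139785.
After the €40 transfer: below the line — €110; poverty gap index (FGT₁) = 0.107527.
Reduction = 0.139785 − 0.107527 = 0.0323.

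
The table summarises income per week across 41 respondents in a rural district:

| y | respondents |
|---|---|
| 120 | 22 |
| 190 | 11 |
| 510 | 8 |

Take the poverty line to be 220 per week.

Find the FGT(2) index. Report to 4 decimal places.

Below the line: 22×120, 11×190 (q = 33 of N = 41).
Gap ratios (z−y)/z: (220−120)/220 = 0.4545 (×22); (220−190)/220 = 0.1364 (×11).
Squared: 0.2066 (×22); 0.0186 (×11).
Sum = 4.750000; P₂ = 4.750000 / 41 = 0.1159.

0.1159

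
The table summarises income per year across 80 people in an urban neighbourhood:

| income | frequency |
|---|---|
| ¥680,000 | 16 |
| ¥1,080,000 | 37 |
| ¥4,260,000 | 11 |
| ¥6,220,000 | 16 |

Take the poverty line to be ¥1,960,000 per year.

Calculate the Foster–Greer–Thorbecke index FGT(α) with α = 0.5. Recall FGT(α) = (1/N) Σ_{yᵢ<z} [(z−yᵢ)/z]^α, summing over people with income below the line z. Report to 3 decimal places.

0.472

Below the line: 16×¥680,000, 37×¥1,080,000 (q = 53 of N = 80).
Shortfall ratios: (1960000−680000)/1960000 = 0.6531 (×16); (1960000−1080000)/1960000 = 0.4490 (×37).
Raised to α = 0.5: 0.80812 (×16); 0.67006 (×37).
Sum = 37.722150; FGT(0.5) = 37.722150 / 80 = 0.472.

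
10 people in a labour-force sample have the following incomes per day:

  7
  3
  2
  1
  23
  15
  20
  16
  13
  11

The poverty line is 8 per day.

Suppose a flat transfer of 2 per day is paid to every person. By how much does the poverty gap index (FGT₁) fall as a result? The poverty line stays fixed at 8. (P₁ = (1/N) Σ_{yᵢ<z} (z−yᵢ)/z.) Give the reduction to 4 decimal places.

0.0875

Before: below the line — 1, 2, 3, 7; poverty gap index (FGT₁) = 0.237500.
After the 2 transfer: below the line — 3, 4, 5; poverty gap index (FGT₁) = 0.150000.
Reduction = 0.237500 − 0.150000 = 0.0875.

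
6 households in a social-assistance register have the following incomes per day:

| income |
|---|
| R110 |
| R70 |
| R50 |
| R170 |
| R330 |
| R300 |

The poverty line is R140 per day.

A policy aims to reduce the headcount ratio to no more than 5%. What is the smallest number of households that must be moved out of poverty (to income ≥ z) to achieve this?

3

3 of the 6 households are poor, so H = 3/6 = 0.500.
A headcount ratio of at most 5% allows at most ⌊0.05 × 6⌋ = 0 poor households.
So at least 3 − 0 = 3 must be lifted.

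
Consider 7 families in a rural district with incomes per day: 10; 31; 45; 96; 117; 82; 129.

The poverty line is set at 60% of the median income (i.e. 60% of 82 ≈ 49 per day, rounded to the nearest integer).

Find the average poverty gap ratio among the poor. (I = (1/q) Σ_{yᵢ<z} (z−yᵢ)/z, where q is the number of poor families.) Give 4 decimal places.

Incomes under z: 10, 31, 45 (q = 3 of N = 7).
Shortfall ratios (z−y)/z: 0.7959, 0.3673, 0.0816; sum = 1.244898.
The income-gap ratio divides by q (the poor only): 1.244898 / 3 = 0.4150.

0.4150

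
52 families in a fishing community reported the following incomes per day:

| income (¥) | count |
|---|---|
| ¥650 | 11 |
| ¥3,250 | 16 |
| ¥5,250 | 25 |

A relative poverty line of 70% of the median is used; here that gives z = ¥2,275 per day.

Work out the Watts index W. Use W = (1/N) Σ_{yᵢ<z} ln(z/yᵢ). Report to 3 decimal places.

0.265

Poor units: 11×¥650 (q = 11 of N = 52).
Log gaps: ln(2275/650) = 1.2528 (×11).
W = 13.780393 / 52 = 0.265.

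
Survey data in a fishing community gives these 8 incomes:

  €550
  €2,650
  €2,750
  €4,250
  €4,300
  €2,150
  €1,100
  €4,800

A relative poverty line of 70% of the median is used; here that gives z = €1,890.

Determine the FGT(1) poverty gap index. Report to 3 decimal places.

0.141

Poor units: €550, €1,100 (q = 2 of N = 8).
Shortfall ratios: (1890−550)/1890 = 0.7090; (1890−1100)/1890 = 0.4180.
Σ = 1.126984. Dividing by the full population N = 8 gives P₁ = 0.141.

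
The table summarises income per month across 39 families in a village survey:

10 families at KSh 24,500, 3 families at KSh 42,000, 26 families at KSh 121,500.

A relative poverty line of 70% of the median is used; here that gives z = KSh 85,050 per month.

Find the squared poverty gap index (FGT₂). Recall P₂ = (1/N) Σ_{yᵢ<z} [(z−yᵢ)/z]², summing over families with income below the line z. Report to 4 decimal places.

Incomes under z: 10×KSh 24,500, 3×KSh 42,000 (q = 13 of N = 39).
Gap ratios (z−y)/z: (85050−24500)/85050 = 0.7119 (×10); (85050−42000)/85050 = 0.5062 (×3).
Squared: 0.5069 (×10); 0.2562 (×3).
Sum = 5.837135; P₂ = 5.837135 / 39 = 0.1497.

0.1497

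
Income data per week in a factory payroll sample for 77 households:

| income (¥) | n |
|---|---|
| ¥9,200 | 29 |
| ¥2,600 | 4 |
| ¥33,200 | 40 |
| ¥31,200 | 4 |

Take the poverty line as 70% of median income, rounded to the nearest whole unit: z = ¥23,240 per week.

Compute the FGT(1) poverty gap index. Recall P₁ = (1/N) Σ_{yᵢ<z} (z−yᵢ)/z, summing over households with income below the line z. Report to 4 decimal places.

0.2737

Below the line: 4×¥2,600, 29×¥9,200 (q = 33 of N = 77).
Shortfall ratios: (23240−2600)/23240 = 0.8881 (×4); (23240−9200)/23240 = 0.6041 (×29).
Sum of shortfalls = 21.072289; P₁ averages over all N: 21.072289 / 77 = 0.2737.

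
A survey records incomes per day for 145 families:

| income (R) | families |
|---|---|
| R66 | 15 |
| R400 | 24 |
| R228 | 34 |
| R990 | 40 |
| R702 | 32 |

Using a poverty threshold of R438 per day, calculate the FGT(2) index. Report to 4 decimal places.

Incomes under z: 15×R66, 34×R228, 24×R400 (q = 73 of N = 145).
Normalized shortfalls: (438−66)/438 = 0.8493 (×15); (438−228)/438 = 0.4795 (×34); (438−400)/438 = 0.0868 (×24).
Squared: 0.7213 (×15); 0.2299 (×34); 0.0075 (×24).
Sum = 18.816413; P₂ = 18.816413 / 145 = 0.1298.

0.1298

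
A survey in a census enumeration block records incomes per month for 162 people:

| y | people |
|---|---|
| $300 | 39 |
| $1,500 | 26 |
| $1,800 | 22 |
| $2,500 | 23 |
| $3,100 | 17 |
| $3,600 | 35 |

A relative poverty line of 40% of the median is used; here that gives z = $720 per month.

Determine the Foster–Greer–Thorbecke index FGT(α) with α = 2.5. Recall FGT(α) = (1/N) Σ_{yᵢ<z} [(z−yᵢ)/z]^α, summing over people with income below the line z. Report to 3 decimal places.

0.063

Below the line: 39×$300 (q = 39 of N = 162).
Relative gaps: (720−300)/720 = 0.5833 (×39).
Raised to α = 2.5: 0.25989 (×39).
Sum = 10.135766; FGT(2.5) = 10.135766 / 162 = 0.063.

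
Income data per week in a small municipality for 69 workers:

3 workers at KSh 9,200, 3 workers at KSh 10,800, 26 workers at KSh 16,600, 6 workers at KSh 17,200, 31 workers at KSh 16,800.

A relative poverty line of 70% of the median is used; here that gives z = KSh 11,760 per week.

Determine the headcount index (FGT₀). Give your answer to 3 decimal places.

6 of the 69 workers have income below KSh 11,760.
H = 6/69 = 0.087.

0.087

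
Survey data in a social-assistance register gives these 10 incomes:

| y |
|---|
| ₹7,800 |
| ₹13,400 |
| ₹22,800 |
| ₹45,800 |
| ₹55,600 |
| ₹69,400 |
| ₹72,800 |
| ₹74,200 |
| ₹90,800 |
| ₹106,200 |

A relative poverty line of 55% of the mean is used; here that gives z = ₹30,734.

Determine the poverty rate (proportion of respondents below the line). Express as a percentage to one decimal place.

30.0%

3 of the 10 respondents have income below ₹30,734.
H = 3/10 = 30.0%.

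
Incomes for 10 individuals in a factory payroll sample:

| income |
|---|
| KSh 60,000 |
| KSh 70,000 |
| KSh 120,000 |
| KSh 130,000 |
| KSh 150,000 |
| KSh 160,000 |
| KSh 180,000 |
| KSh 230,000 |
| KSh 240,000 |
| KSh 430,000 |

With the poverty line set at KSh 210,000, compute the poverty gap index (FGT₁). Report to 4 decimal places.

Below the line: KSh 60,000, KSh 70,000, KSh 120,000, KSh 130,000, KSh 150,000, KSh 160,000, KSh 180,000 (q = 7 of N = 10).
Normalized shortfalls: (210000−60000)/210000 = 0.7143; (210000−70000)/210000 = 0.6667; (210000−120000)/210000 = 0.4286; (210000−130000)/210000 = 0.3810; (210000−150000)/210000 = 0.2857; (210000−160000)/210000 = 0.2381; (210000−180000)/210000 = 0.1429.
Sum of shortfalls = 2.857143; P₁ averages over all N: 2.857143 / 10 = 0.2857.

0.2857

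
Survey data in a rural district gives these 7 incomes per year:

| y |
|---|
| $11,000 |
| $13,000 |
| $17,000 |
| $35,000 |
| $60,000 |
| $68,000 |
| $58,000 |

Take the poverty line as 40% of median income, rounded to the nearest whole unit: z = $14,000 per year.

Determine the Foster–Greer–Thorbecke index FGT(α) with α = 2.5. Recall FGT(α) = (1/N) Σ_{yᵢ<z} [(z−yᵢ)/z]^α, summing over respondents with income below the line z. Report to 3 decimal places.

0.003

Incomes under z: $11,000, $13,000 (q = 2 of N = 7).
Normalized shortfalls: (14000−11000)/14000 = 0.2143; (14000−13000)/14000 = 0.0714.
Raised to α = 2.5: 0.02126; 0.00136.
Sum = 0.022620; FGT(2.5) = 0.022620 / 7 = 0.003.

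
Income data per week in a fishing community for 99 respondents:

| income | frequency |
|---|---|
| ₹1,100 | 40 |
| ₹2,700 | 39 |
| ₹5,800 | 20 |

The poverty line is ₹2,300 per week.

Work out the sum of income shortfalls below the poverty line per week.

₹48,000

Incomes under z: 40×₹1,100 (q = 40 of N = 99).
Individual gaps: 40×(2300−1100) = 48000.
Aggregate gap = ₹48,000.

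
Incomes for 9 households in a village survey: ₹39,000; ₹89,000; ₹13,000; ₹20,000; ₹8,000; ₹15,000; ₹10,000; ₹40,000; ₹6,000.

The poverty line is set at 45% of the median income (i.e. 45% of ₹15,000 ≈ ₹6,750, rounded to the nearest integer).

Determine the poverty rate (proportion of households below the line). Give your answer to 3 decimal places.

0.111

1 of the 9 households have income below ₹6,750.
H = 1/9 = 0.111.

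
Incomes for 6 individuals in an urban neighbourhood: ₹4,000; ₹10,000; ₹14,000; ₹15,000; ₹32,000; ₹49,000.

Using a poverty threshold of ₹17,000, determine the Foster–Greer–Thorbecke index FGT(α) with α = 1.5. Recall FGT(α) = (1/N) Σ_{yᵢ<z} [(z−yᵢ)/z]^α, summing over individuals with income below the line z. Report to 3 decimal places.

Below the line: ₹4,000, ₹10,000, ₹14,000, ₹15,000 (q = 4 of N = 6).
Shortfall ratios: (17000−4000)/17000 = 0.7647; (17000−10000)/17000 = 0.4118; (17000−14000)/17000 = 0.1765; (17000−15000)/17000 = 0.1176.
Raised to α = 1.5: 0.66872; 0.26422; 0.07413; 0.04035.
Sum = 1.047426; FGT(1.5) = 1.047426 / 6 = 0.175.

0.175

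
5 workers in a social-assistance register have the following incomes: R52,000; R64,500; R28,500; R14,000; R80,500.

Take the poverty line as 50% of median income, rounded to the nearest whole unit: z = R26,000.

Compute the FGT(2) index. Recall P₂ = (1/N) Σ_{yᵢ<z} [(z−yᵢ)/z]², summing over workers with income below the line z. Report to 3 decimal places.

Below z: R14,000 (q = 1 of N = 5).
Normalized shortfalls: (26000−14000)/26000 = 0.4615.
Squared: 0.2130.
Sum = 0.213018; P₂ = 0.213018 / 5 = 0.043.

0.043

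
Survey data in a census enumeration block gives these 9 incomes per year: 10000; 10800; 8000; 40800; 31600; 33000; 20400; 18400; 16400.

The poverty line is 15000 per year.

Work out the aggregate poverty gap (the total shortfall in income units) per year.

Poor units: 8000, 10000, 10800 (q = 3 of N = 9).
Individual gaps: 15000−8000 = 7000; 15000−10000 = 5000; 15000−10800 = 4200.
Aggregate gap = 16200.

16200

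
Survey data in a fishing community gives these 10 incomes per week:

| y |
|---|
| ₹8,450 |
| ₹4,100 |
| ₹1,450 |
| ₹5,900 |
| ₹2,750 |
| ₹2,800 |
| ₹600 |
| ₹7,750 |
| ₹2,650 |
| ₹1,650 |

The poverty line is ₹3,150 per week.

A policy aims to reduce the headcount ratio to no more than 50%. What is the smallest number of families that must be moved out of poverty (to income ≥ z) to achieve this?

6 of the 10 families are poor, so H = 6/10 = 0.600.
A headcount ratio of at most 50% allows at most ⌊0.50 × 10⌋ = 5 poor families.
So at least 6 − 5 = 1 must be lifted.

1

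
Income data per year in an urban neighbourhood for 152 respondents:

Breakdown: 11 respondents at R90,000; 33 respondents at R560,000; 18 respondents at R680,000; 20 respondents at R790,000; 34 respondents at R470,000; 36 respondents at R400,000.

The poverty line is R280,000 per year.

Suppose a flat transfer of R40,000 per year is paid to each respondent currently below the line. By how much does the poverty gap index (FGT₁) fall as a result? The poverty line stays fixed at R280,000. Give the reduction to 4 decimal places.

0.0103

Before: below the line — 11×R90,000; poverty gap index (FGT₁) = 0.049107.
After the R40,000 transfer: below the line — 11×R130,000; poverty gap index (FGT₁) = 0.038769.
Reduction = 0.049107 − 0.038769 = 0.0103.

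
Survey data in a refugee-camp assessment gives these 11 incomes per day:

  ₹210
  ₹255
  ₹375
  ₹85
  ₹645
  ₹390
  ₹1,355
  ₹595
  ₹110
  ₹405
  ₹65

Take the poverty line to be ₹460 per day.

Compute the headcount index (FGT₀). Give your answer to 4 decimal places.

8 of the 11 people have income below ₹460.
H = 8/11 = 0.7273.

0.7273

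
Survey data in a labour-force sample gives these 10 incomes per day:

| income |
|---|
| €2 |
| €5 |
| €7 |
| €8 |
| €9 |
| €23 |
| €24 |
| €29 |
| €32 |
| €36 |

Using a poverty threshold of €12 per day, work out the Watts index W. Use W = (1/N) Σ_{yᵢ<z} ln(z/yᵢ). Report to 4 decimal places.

0.3899

Poor units: €2, €5, €7, €8, €9 (q = 5 of N = 10).
Log gaps: ln(12/2) = 1.7918; ln(12/5) = 0.8755; ln(12/7) = 0.5390; ln(12/8) = 0.4055; ln(12/9) = 0.2877.
W = 3.899372 / 10 = 0.3899.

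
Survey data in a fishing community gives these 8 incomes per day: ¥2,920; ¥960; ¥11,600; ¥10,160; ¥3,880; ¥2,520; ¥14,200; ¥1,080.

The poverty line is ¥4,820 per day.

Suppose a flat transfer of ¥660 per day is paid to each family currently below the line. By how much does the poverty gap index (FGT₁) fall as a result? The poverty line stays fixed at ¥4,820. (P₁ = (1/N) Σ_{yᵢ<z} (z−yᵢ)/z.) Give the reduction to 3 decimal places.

Before: below the line — ¥960, ¥1,080, ¥2,520, ¥2,920, ¥3,880; poverty gap index (FGT₁) = 0.33039.
After the ¥660 transfer: below the line — ¥1,620, ¥1,740, ¥3,180, ¥3,580, ¥4,540; poverty gap index (FGT₁) = 0.24481.
Reduction = 0.33039 − 0.24481 = 0.086.

0.086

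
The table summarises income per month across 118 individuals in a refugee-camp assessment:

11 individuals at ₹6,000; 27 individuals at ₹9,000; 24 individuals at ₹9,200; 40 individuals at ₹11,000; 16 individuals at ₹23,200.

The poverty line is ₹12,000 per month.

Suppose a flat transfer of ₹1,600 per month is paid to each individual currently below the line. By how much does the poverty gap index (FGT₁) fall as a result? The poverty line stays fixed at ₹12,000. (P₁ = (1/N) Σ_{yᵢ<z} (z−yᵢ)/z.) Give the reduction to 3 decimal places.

Before: below the line — 11×₹6,000, 27×₹9,000, 24×₹9,200, 40×₹11,000; poverty gap index (FGT₁) = 0.17952.
After the ₹1,600 transfer: below the line — 11×₹7,600, 27×₹10,600, 24×₹10,800; poverty gap index (FGT₁) = 0.08121.
Reduction = 0.17952 − 0.08121 = 0.098.

0.098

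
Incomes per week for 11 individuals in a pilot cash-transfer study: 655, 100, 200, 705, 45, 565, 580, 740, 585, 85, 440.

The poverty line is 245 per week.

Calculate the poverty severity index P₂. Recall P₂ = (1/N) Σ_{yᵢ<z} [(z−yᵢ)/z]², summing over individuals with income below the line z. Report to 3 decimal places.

Below the line: 45, 85, 100, 200 (q = 4 of N = 11).
Relative gaps: (245−45)/245 = 0.8163; (245−85)/245 = 0.6531; (245−100)/245 = 0.5918; (245−200)/245 = 0.1837.
Squared: 0.6664; 0.4265; 0.3503; 0.0337.
Sum = 1.476885; P₂ = 1.476885 / 11 = 0.134.

0.134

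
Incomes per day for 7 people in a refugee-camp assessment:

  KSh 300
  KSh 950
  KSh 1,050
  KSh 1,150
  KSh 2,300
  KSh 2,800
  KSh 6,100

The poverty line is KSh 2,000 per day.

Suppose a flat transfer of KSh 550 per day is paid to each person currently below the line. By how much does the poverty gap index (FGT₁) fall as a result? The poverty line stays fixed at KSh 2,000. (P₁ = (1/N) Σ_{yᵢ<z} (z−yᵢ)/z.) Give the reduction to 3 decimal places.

Before: below the line — KSh 300, KSh 950, KSh 1,050, KSh 1,150; poverty gap index (FGT₁) = 0.32500.
After the KSh 550 transfer: below the line — KSh 850, KSh 1,500, KSh 1,600, KSh 1,700; poverty gap index (FGT₁) = 0.16786.
Reduction = 0.32500 − 0.16786 = 0.157.

0.157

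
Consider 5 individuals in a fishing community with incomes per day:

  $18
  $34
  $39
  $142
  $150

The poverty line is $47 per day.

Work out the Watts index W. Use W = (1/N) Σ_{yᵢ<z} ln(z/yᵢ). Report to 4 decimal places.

0.2940

Poor units: $18, $34, $39 (q = 3 of N = 5).
ln(z/y) terms: ln(47/18) = 0.9598; ln(47/34) = 0.3238; ln(47/39) = 0.1866.
W = 1.470149 / 5 = 0.2940.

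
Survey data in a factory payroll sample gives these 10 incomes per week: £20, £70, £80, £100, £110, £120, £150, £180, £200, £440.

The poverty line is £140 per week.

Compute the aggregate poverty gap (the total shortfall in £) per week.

Below z: £20, £70, £80, £100, £110, £120 (q = 6 of N = 10).
Individual gaps: 140−20 = 120; 140−70 = 70; 140−80 = 60; 140−100 = 40; 140−110 = 30; 140−120 = 20.
Aggregate gap = £340.

£340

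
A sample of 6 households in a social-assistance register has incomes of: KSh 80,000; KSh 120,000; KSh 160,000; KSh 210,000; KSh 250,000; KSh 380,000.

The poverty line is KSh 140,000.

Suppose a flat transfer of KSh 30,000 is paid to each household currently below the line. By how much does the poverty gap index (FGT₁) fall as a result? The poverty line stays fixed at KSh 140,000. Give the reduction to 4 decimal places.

Before: below the line — KSh 80,000, KSh 120,000; poverty gap index (FGT₁) = 0.095238.
After the KSh 30,000 transfer: below the line — KSh 110,000; poverty gap index (FGT₁) = 0.035714.
Reduction = 0.095238 − 0.035714 = 0.0595.

0.0595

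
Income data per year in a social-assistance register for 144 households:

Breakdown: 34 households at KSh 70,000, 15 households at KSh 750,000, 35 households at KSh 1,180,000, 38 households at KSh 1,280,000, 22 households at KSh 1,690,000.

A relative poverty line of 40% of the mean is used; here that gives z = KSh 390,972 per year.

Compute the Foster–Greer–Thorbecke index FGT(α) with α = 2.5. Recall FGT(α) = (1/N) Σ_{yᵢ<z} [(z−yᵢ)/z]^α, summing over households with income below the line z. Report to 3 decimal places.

0.144

Incomes under z: 34×KSh 70,000 (q = 34 of N = 144).
Shortfall ratios: (390972−70000)/390972 = 0.8210 (×34).
Raised to α = 2.5: 0.61067 (×34).
Sum = 20.762644; FGT(2.5) = 20.762644 / 144 = 0.144.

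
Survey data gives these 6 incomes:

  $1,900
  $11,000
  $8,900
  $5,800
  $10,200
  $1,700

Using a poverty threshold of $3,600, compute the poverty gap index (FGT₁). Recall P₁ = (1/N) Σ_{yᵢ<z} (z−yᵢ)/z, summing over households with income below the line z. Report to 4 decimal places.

Below z: $1,700, $1,900 (q = 2 of N = 6).
Shortfall ratios: (3600−1700)/3600 = 0.5278; (3600−1900)/3600 = 0.4722.
Sum of shortfalls = 1.000000; P₁ averages over all N: 1.000000 / 6 = 0.1667.

0.1667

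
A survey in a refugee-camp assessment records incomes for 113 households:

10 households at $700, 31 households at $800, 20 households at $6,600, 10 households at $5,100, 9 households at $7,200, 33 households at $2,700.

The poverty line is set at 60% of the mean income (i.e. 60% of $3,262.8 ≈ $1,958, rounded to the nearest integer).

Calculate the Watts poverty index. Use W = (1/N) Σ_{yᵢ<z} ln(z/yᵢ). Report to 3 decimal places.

0.337

Below z: 10×$700, 31×$800 (q = 41 of N = 113).
Log gaps: ln(1958/700) = 1.0286 (×10); ln(1958/800) = 0.8951 (×31).
W = 38.033065 / 113 = 0.337.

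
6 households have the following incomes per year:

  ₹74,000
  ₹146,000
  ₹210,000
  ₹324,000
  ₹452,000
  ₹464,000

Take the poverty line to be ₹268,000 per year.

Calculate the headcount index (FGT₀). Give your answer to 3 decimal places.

0.500

3 of the 6 households have income below ₹268,000.
H = 3/6 = 0.500.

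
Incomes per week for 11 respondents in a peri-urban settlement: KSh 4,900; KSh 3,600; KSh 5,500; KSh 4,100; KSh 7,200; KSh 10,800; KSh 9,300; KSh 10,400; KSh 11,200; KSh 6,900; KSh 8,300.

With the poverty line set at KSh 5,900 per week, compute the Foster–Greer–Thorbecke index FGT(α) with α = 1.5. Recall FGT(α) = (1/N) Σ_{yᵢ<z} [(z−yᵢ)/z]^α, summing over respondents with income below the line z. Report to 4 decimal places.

0.0454

Below the line: KSh 3,600, KSh 4,100, KSh 4,900, KSh 5,500 (q = 4 of N = 11).
Relative gaps: (5900−3600)/5900 = 0.3898; (5900−4100)/5900 = 0.3051; (5900−4900)/5900 = 0.1695; (5900−5500)/5900 = 0.0678.
Raised to α = 1.5: 0.24340; 0.16851; 0.06978; 0.01765.
Sum = 0.499339; FGT(1.5) = 0.499339 / 11 = 0.0454.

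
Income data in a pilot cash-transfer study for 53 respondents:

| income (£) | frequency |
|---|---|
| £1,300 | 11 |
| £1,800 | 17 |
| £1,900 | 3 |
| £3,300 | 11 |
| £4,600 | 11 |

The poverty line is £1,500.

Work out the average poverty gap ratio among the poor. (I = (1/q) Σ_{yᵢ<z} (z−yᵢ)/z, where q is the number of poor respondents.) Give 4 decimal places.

0.1333

Poor units: 11×£1,300 (q = 11 of N = 53).
Relative gaps: 0.1333 (×11); sum = 1.466667.
I averages over the q = 11 poor units only: 1.466667 / 11 = 0.1333.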